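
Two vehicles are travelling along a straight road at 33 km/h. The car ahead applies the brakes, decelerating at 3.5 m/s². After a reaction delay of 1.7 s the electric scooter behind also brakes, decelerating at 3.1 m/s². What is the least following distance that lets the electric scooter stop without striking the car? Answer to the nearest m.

Minimum gap ≈ 17 m

33 km/h ÷ 3.6 = 9.1667 m/s.
Leader travels v²/(2a_L) = 84.028 / 7.000 = 12.004 m before stopping.
Follower covers v·t_r = 9.1667 × 1.7 = 15.583 m while reacting, then v²/(2a_F) = 84.028 / 6.200 = 13.553 m while braking, for a total of 15.583 + 13.553 = 29.136 m.
Since a_F ≤ a_L and the follower starts braking later, the follower is never slower than the leader, so the closest approach is when both have stopped.
Minimum gap = 29.136 − 12.004 = 17.132 m.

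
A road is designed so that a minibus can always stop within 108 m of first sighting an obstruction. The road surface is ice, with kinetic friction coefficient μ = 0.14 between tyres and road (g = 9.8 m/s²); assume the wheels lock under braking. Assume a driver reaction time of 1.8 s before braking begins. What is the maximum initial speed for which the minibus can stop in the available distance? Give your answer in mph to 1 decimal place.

a = μg = 0.14 × 9.8 = 1.372 m/s².
Stopping distance: v·t_r + v²/(2a) = 108 with t_r = 1.8 s and a = 1.372 m/s².
So v² + 4.939 v − 296.35 = 0.
Positive root: v = −a·t_r + √((a·t_r)² + 2a·d) = −2.470 + √(6.101 + 296.35) = 14.9211 m/s.
14.9211 m/s ÷ 0.44704 = 33.378 mph.

Maximum speed ≈ 33.4 mph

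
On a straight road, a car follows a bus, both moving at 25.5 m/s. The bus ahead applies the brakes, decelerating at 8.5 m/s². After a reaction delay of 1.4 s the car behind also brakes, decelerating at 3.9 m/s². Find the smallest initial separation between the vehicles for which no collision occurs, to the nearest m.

Minimum gap ≈ 81 m

Leader travels v²/(2a_L) = 650.250 / 17.000 = 38.250 m before stopping.
Follower covers v·t_r = 25.5000 × 1.4 = 35.700 m while reacting, then v²/(2a_F) = 650.250 / 7.800 = 83.365 m while braking, for a total of 35.700 + 83.365 = 119.065 m.
Since a_F ≤ a_L and the follower starts braking later, the follower is never slower than the leader, so the closest approach is when both have stopped.
Minimum gap = 119.065 − 38.250 = 80.815 m.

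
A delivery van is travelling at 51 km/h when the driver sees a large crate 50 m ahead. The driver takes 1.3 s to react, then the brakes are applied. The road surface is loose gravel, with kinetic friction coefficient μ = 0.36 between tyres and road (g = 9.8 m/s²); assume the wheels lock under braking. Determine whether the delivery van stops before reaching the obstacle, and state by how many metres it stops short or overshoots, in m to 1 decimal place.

Yes — it stops 3.1 m short of the obstacle

51 km/h ÷ 3.6 = 14.1667 m/s.
a = μg = 0.36 × 9.8 = 3.528 m/s².
Reaction distance = 14.1667 × 1.3 = 18.417 m.
Braking distance = v²/(2a) = 200.695 / 7.056 = 28.443 m.
Total stopping distance = 18.417 + 28.443 = 46.860 m, vs 50 m available — it stops with 50 − 46.860 = 3.140 m to spare.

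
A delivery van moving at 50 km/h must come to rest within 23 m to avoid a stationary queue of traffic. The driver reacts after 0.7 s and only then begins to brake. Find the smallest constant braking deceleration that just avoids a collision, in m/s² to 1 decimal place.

50 km/h ÷ 3.6 = 13.8889 m/s.
Distance covered during reaction = 13.8889 × 0.7 = 9.722 m.
Distance available for braking: 23 − 9.722 = 13.278 m.
v² = 2a·d ⇒ a = v²/(2d) = 13.8889² / (2 × 13.278) = 192.902 / 26.556 = 7.2640 m/s².

Required deceleration ≈ 7.3 m/s²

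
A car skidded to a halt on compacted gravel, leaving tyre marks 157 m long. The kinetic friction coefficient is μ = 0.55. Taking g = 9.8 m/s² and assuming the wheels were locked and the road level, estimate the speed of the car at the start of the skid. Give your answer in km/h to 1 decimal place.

Deceleration a = μg = 0.55 × 9.8 = 5.390 m/s².
v = √(2a·d) = √(2 × 5.390 × 157) = √1692.460 = 41.1395 m/s.
= 41.1395 × 3.6 = 148.102 km/h.

Initial speed ≈ 148.1 km/h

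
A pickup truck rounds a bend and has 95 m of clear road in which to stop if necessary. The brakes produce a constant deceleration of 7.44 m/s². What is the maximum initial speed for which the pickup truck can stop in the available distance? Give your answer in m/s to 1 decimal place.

v²/(2a) = d ⇒ v = √(2 × 7.440 × 95) = √1413.60 = 37.5979 m/s.

Maximum speed ≈ 37.6 m/s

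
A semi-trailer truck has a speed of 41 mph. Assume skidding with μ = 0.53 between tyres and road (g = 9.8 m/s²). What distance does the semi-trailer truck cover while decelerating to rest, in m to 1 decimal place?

Braking distance ≈ 32.3 m

41 mph × 0.44704 = 18.3286 m/s.
a = μg = 0.53 × 9.8 = 5.194 m/s².
Braking distance = v²/(2a) = 18.3286² / (2 × 5.194) = 335.938 / 10.388 = 32.339 m.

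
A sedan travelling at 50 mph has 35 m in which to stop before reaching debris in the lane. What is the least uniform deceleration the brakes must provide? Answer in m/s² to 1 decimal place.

Required deceleration ≈ 7.1 m/s²

50 mph × 0.44704 = 22.3520 m/s.
v² = 2a·d ⇒ a = v²/(2d) = 22.3520² / (2 × 35.000) = 499.612 / 70.000 = 7.1373 m/s².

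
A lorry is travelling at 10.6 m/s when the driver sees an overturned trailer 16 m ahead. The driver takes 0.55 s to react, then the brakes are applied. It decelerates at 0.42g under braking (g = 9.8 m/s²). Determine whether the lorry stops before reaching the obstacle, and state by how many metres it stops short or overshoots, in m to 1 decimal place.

No — it overshoots by 3.5 m

a = 0.42 × 9.8 = 4.116 m/s².
Reaction distance = 10.6000 × 0.55 = 5.830 m.
Braking distance = v²/(2a) = 112.360 / 8.232 = 13.649 m.
Total stopping distance = 5.830 + 13.649 = 19.479 m, vs 16 m available — it cannot stop in time and overshoots by 19.479 − 16 = 3.479 m.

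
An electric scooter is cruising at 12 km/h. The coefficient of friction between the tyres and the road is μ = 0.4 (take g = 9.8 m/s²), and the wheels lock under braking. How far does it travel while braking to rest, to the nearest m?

Braking distance ≈ 1 m

12 km/h ÷ 3.6 = 3.3333 m/s.
a = μg = 0.4 × 9.8 = 3.920 m/s².
Braking distance = v²/(2a) = 3.3333² / (2 × 3.920) = 11.111 / 7.840 = 1.417 m.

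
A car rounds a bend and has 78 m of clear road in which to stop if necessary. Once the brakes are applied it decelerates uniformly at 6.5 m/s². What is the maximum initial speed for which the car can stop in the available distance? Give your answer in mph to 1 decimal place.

v²/(2a) = d ⇒ v = √(2 × 6.500 × 78) = √1014.00 = 31.8434 m/s.
31.8434 m/s ÷ 0.44704 = 71.232 mph.

Maximum speed ≈ 71.2 mph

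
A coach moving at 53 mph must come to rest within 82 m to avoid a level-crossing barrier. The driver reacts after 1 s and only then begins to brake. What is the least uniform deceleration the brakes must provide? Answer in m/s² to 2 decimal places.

Required deceleration ≈ 4.81 m/s²

53 mph × 0.44704 = 23.6931 m/s.
Distance covered during reaction = 23.6931 × 1 = 23.693 m.
Distance available for braking: 82 − 23.693 = 58.307 m.
v² = 2a·d ⇒ a = v²/(2d) = 23.6931² / (2 × 58.307) = 561.363 / 116.614 = 4.8139 m/s².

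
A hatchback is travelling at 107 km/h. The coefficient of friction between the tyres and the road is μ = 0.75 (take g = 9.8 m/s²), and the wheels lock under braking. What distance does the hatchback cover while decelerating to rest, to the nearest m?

107 km/h ÷ 3.6 = 29.7222 m/s.
a = μg = 0.75 × 9.8 = 7.350 m/s².
Braking distance = v²/(2a) = 29.7222² / (2 × 7.350) = 883.409 / 14.700 = 60.096 m.

Braking distance ≈ 60 m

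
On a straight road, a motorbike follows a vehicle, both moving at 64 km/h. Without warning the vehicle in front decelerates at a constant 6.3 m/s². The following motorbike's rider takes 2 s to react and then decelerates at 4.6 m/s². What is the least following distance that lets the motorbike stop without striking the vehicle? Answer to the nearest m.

Minimum gap ≈ 45 m

64 km/h ÷ 3.6 = 17.7778 m/s.
Leader travels v²/(2a_L) = 316.050 / 12.600 = 25.083 m before stopping.
Follower covers v·t_r = 17.7778 × 2 = 35.556 m while reacting, then v²/(2a_F) = 316.050 / 9.200 = 34.353 m while braking, for a total of 35.556 + 34.353 = 69.909 m.
Since a_F ≤ a_L and the follower starts braking later, the follower is never slower than the leader, so the closest approach is when both have stopped.
Minimum gap = 69.909 − 25.083 = 44.826 m.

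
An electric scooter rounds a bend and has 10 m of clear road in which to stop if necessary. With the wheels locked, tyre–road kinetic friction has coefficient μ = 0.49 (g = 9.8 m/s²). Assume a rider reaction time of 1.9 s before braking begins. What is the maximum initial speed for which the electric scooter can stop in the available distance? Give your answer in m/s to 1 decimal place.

a = μg = 0.49 × 9.8 = 4.802 m/s².
Stopping distance: v·t_r + v²/(2a) = 10 with t_r = 1.9 s and a = 4.802 m/s².
So v² + 18.248 v − 96.04 = 0.
Positive root: v = −a·t_r + √((a·t_r)² + 2a·d) = −9.124 + √(83.247 + 96.04) = 4.2658 m/s.

Maximum speed ≈ 4.3 m/s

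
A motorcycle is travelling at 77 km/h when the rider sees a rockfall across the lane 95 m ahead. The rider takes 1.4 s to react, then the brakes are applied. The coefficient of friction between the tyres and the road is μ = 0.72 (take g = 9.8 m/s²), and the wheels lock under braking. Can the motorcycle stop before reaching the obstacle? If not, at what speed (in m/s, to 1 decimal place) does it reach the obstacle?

Yes — it stops about 32.6 m short of the obstacle, so it never reaches it

77 km/h ÷ 3.6 = 21.3889 m/s.
a = μg = 0.72 × 9.8 = 7.056 m/s².
Reaction distance = 21.3889 × 1.4 = 29.944 m.
Braking distance = v²/(2a) = 457.485 / 14.112 = 32.418 m.
Total stopping distance = 29.944 + 32.418 = 62.362 m, vs 95 m available — it stops with 95 − 62.362 = 32.638 m to spare.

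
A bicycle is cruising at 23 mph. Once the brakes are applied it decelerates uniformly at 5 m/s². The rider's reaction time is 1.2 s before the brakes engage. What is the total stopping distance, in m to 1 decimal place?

23 mph × 0.44704 = 10.2819 m/s.
Reaction distance = v·t_r = 10.2819 × 1.2 = 12.338 m.
Braking distance = v²/(2a) = 10.2819² / (2 × 5.000) = 105.717 / 10.000 = 10.572 m.
Total = 12.338 + 10.572 = 22.910 m.

Total stopping distance ≈ 22.9 m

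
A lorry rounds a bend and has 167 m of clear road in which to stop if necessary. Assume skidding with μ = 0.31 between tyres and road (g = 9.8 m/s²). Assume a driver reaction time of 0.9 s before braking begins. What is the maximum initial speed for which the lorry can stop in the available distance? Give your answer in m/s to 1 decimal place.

Maximum speed ≈ 29.2 m/s

a = μg = 0.31 × 9.8 = 3.038 m/s².
Stopping distance: v·t_r + v²/(2a) = 167 with t_r = 0.9 s and a = 3.038 m/s².
So v² + 5.468 v − 1014.69 = 0.
Positive root: v = −a·t_r + √((a·t_r)² + 2a·d) = −2.734 + √(7.475 + 1014.69) = 29.2373 m/s.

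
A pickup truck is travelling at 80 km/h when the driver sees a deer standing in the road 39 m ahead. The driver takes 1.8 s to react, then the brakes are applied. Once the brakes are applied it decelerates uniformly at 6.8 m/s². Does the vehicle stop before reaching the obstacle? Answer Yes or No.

80 km/h ÷ 3.6 = 22.2222 m/s.
Reaction distance = 22.2222 × 1.8 = 40.000 m.
Braking distance = v²/(2a) = 493.826 / 13.600 = 36.311 m.
Total stopping distance = 40.000 + 36.311 = 76.311 m, vs 39 m available — it cannot stop in time and overshoots by 76.311 − 39 = 37.311 m.

No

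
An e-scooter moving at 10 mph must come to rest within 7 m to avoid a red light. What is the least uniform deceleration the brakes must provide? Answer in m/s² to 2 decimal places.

Required deceleration ≈ 1.43 m/s²

10 mph × 0.44704 = 4.4704 m/s.
v² = 2a·d ⇒ a = v²/(2d) = 4.4704² / (2 × 7.000) = 19.984 / 14.000 = 1.4274 m/s².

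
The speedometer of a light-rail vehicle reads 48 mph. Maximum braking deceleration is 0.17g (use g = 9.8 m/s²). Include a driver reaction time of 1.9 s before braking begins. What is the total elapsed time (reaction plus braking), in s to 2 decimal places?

48 mph × 0.44704 = 21.4579 m/s.
a = 0.17 × 9.8 = 1.666 m/s².
Braking time = v/a = 21.4579 / 1.666 = 12.880 s.
Total = 1.9 + 12.880 = 14.780 s.

Total time ≈ 14.78 s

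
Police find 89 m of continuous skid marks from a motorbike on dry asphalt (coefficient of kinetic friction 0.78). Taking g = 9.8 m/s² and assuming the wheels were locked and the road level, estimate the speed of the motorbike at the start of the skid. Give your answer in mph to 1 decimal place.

Initial speed ≈ 82.5 mph

Deceleration a = μg = 0.78 × 9.8 = 7.644 m/s².
v = √(2a·d) = √(2 × 7.644 × 89) = √1360.632 = 36.8867 m/s.
= 36.8867 ÷ 0.44704 = 82.513 mph.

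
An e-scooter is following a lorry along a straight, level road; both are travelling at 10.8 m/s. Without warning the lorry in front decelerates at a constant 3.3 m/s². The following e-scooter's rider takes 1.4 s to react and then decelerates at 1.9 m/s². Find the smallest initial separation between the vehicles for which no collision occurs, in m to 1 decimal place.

Leader travels v²/(2a_L) = 116.640 / 6.600 = 17.673 m before stopping.
Follower covers v·t_r = 10.8000 × 1.4 = 15.120 m while reacting, then v²/(2a_F) = 116.640 / 3.800 = 30.695 m while braking, for a total of 15.120 + 30.695 = 45.815 m.
Since a_F ≤ a_L and the follower starts braking later, the follower is never slower than the leader, so the closest approach is when both have stopped.
Minimum gap = 45.815 − 17.673 = 28.142 m.

Minimum gap ≈ 28.1 m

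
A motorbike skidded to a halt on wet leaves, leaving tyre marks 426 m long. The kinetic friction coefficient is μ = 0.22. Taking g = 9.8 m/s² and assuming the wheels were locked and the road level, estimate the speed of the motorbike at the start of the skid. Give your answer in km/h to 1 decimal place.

Initial speed ≈ 154.3 km/h

Deceleration a = μg = 0.22 × 9.8 = 2.156 m/s².
v = √(2a·d) = √(2 × 2.156 × 426) = √1836.912 = 42.8592 m/s.
= 42.8592 × 3.6 = 154.293 km/h.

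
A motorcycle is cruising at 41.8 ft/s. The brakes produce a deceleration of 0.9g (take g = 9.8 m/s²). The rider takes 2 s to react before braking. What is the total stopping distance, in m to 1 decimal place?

Total stopping distance ≈ 34.7 m

41.8 ft/s × 0.3048 = 12.7406 m/s.
a = 0.9 × 9.8 = 8.820 m/s².
Reaction distance = v·t_r = 12.7406 × 2 = 25.481 m.
Braking distance = v²/(2a) = 12.7406² / (2 × 8.820) = 162.323 / 17.640 = 9.202 m.
Total = 25.481 + 9.202 = 34.683 m.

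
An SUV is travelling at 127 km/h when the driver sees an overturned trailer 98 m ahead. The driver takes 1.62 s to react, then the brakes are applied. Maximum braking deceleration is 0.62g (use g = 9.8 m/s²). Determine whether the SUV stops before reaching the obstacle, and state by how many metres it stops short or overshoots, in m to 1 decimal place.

No — it overshoots by 61.6 m

127 km/h ÷ 3.6 = 35.2778 m/s.
a = 0.62 × 9.8 = 6.076 m/s².
Reaction distance = 35.2778 × 1.62 = 57.150 m.
Braking distance = v²/(2a) = 1244.523 / 12.152 = 102.413 m.
Total stopping distance = 57.150 + 102.413 = 159.563 m, vs 98 m available — it cannot stop in time and overshoots by 159.563 − 98 = 61.563 m.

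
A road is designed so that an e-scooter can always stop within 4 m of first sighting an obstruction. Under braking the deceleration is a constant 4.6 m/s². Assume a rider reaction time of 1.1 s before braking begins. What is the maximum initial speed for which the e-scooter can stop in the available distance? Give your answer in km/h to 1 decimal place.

Stopping distance: v·t_r + v²/(2a) = 4 with t_r = 1.1 s and a = 4.600 m/s².
So v² + 10.120 v − 36.80 = 0.
Positive root: v = −a·t_r + √((a·t_r)² + 2a·d) = −5.060 + √(25.604 + 36.80) = 2.8396 m/s.
2.8396 m/s × 3.6 = 10.223 km/h.

Maximum speed ≈ 10.2 km/h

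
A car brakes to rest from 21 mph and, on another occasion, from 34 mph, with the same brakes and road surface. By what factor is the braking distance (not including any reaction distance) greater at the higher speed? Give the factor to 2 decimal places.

Braking distance d = v²/(2a), so with a fixed, d ∝ v².
Factor = (34/21)² = 1.6190² = 2.6212.

Factor ≈ 2.62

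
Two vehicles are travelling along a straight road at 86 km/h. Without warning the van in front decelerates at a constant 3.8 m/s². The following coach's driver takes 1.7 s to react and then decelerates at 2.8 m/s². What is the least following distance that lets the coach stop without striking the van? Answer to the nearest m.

Minimum gap ≈ 67 m

86 km/h ÷ 3.6 = 23.8889 m/s.
Leader travels v²/(2a_L) = 570.680 / 7.600 = 75.089 m before stopping.
Follower covers v·t_r = 23.8889 × 1.7 = 40.611 m while reacting, then v²/(2a_F) = 570.680 / 5.600 = 101.907 m while braking, for a total of 40.611 + 101.907 = 142.518 m.
Since a_F ≤ a_L and the follower starts braking later, the follower is never slower than the leader, so the closest approach is when both have stopped.
Minimum gap = 142.518 − 75.089 = 67.429 m.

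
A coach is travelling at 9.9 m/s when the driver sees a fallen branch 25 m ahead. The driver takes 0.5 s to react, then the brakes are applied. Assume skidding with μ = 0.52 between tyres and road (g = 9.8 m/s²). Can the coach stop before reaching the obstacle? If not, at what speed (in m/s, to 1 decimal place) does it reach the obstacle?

a = μg = 0.52 × 9.8 = 5.096 m/s².
Reaction distance = 9.9000 × 0.5 = 4.950 m.
Braking distance = v²/(2a) = 98.010 / 10.192 = 9.616 m.
Total stopping distance = 4.950 + 9.616 = 14.566 m, vs 25 m available — it stops with 25 − 14.566 = 10.434 m to spare.

Yes — it stops about 10.4 m short of the obstacle, so it never reaches it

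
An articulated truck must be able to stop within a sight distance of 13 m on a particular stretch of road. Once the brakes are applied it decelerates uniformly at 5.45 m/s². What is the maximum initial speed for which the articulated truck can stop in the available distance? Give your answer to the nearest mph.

Maximum speed ≈ 27 mph

v²/(2a) = d ⇒ v = √(2 × 5.450 × 13) = √141.70 = 11.9038 m/s.
11.9038 m/s ÷ 0.44704 = 26.628 mph.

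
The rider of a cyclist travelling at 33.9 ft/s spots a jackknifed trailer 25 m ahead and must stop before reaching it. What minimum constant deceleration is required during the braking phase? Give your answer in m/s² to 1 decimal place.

33.9 ft/s × 0.3048 = 10.3327 m/s.
v² = 2a·d ⇒ a = v²/(2d) = 10.3327² / (2 × 25.000) = 106.765 / 50.000 = 2.1353 m/s².

Required deceleration ≈ 2.1 m/s²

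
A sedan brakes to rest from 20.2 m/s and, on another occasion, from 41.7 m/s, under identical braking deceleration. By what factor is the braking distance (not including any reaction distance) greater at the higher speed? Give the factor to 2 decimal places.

Factor ≈ 4.26

Braking distance d = v²/(2a), so with a fixed, d ∝ v².
Factor = (41.7/20.2)² = 2.0644² = 4.2617.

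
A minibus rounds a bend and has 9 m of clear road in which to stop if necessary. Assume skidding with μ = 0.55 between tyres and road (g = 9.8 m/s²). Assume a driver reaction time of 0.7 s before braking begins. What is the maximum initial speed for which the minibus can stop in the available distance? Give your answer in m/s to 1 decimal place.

Maximum speed ≈ 6.8 m/s

a = μg = 0.55 × 9.8 = 5.390 m/s².
Stopping distance: v·t_r + v²/(2a) = 9 with t_r = 0.7 s and a = 5.390 m/s².
So v² + 7.546 v − 97.02 = 0.
Positive root: v = −a·t_r + √((a·t_r)² + 2a·d) = −3.773 + √(14.236 + 97.02) = 6.7748 m/s.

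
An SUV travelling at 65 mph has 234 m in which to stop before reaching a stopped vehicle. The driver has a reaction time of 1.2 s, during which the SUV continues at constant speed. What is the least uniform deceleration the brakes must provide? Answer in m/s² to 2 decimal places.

65 mph × 0.44704 = 29.0576 m/s.
Distance covered during reaction = 29.0576 × 1.2 = 34.869 m.
Distance available for braking: 234 − 34.869 = 199.131 m.
v² = 2a·d ⇒ a = v²/(2d) = 29.0576² / (2 × 199.131) = 844.344 / 398.262 = 2.1201 m/s².

Required deceleration ≈ 2.12 m/s²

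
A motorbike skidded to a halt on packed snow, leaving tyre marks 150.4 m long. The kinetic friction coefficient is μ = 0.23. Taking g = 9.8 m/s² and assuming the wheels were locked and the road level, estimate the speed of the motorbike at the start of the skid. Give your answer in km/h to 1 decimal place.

Deceleration a = μg = 0.23 × 9.8 = 2.254 m/s².
v = √(2a·d) = √(2 × 2.254 × 150.4) = √678.003 = 26.0385 m/s.
= 26.0385 × 3.6 = 93.739 km/h.

Initial speed ≈ 93.7 km/h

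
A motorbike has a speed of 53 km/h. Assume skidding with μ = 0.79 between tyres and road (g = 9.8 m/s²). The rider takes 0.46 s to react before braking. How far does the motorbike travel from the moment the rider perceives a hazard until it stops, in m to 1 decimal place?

53 km/h ÷ 3.6 = 14.7222 m/s.
a = μg = 0.79 × 9.8 = 7.742 m/s².
Reaction distance = v·t_r = 14.7222 × 0.46 = 6.772 m.
Braking distance = v²/(2a) = 14.7222² / (2 × 7.742) = 216.743 / 15.484 = 13.998 m.
Total = 6.772 + 13.998 = 20.770 m.

Total stopping distance ≈ 20.8 m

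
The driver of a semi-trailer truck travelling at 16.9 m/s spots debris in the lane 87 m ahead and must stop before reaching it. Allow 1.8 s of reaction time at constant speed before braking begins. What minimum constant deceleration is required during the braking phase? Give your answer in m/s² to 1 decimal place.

Required deceleration ≈ 2.5 m/s²

Distance covered during reaction = 16.9000 × 1.8 = 30.420 m.
Distance available for braking: 87 − 30.420 = 56.580 m.
v² = 2a·d ⇒ a = v²/(2d) = 16.9000² / (2 × 56.580) = 285.610 / 113.160 = 2.5239 m/s².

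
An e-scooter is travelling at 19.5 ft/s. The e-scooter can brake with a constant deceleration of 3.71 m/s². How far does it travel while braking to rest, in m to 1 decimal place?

Braking distance ≈ 4.8 m

19.5 ft/s × 0.3048 = 5.9436 m/s.
Braking distance = v²/(2a) = 5.9436² / (2 × 3.710) = 35.326 / 7.420 = 4.761 m.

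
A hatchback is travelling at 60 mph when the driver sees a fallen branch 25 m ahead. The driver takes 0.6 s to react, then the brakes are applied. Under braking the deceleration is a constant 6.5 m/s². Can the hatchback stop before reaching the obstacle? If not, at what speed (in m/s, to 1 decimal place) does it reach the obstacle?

60 mph × 0.44704 = 26.8224 m/s.
Reaction distance = 26.8224 × 0.6 = 16.093 m.
Braking distance needed to stop: v²/(2a) = 719.441 / 13.000 = 55.342 m, so total needed = 16.093 + 55.342 = 71.435 m > 25 m — it cannot stop.
Distance remaining when braking begins: 25 − 16.093 = 8.907 m.
v² = v₀² − 2a·d = 719.441 − 2 × 6.500 × 8.907 = 603.650 m²/s².
v = √603.650 = 24.569 m/s.

No — it strikes the obstacle at 24.6 m/s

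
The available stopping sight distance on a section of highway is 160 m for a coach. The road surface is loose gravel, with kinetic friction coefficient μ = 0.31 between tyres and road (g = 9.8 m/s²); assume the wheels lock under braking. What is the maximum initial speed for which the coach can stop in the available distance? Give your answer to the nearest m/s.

a = μg = 0.31 × 9.8 = 3.038 m/s².
v²/(2a) = d ⇒ v = √(2 × 3.038 × 160) = √972.16 = 31.1795 m/s.

Maximum speed ≈ 31 m/s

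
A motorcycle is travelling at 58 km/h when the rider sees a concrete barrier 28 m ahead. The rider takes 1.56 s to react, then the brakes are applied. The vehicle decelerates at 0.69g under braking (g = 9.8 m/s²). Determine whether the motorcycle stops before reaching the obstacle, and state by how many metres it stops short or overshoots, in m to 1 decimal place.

58 km/h ÷ 3.6 = 16.1111 m/s.
a = 0.69 × 9.8 = 6.762 m/s².
Reaction distance = 16.1111 × 1.56 = 25.133 m.
Braking distance = v²/(2a) = 259.568 / 13.524 = 19.193 m.
Total stopping distance = 25.133 + 19.193 = 44.326 m, vs 28 m available — it cannot stop in time and overshoots by 44.326 − 28 = 16.326 m.

No — it overshoots by 16.3 m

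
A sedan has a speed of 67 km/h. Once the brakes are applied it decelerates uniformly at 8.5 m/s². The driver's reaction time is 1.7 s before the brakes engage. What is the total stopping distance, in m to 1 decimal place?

67 km/h ÷ 3.6 = 18.6111 m/s.
Reaction distance = v·t_r = 18.6111 × 1.7 = 31.639 m.
Braking distance = v²/(2a) = 18.6111² / (2 × 8.500) = 346.373 / 17.000 = 20.375 m.
Total = 31.639 + 20.375 = 52.014 m.

Total stopping distance ≈ 52.0 m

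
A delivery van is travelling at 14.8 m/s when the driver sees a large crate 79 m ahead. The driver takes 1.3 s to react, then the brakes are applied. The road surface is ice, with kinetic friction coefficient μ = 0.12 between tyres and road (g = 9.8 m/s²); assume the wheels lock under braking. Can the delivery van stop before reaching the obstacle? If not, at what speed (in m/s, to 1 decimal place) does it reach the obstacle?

No — it strikes the obstacle at 8.9 m/s

a = μg = 0.12 × 9.8 = 1.176 m/s².
Reaction distance = 14.8000 × 1.3 = 19.240 m.
Braking distance needed to stop: v²/(2a) = 219.040 / 2.352 = 93.129 m, so total needed = 19.240 + 93.129 = 112.369 m > 79 m — it cannot stop.
Distance remaining when braking begins: 79 − 19.240 = 59.760 m.
v² = v₀² − 2a·d = 219.040 − 2 × 1.176 × 59.760 = 78.484 m²/s².
v = √78.484 = 8.859 m/s.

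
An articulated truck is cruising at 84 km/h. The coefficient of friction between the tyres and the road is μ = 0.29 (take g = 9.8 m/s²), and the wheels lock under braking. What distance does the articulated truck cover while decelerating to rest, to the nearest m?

84 km/h ÷ 3.6 = 23.3333 m/s.
a = μg = 0.29 × 9.8 = 2.842 m/s².
Braking distance = v²/(2a) = 23.3333² / (2 × 2.842) = 544.443 / 5.684 = 95.785 m.

Braking distance ≈ 96 m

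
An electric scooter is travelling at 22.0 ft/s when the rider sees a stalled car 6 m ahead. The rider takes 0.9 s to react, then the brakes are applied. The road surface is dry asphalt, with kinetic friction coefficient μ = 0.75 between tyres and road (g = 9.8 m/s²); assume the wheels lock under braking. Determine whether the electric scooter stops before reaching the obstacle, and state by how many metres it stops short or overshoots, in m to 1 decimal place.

22 ft/s × 0.3048 = 6.7056 m/s.
a = μg = 0.75 × 9.8 = 7.350 m/s².
Reaction distance = 6.7056 × 0.9 = 6.035 m.
Braking distance = v²/(2a) = 44.965 / 14.700 = 3.059 m.
Total stopping distance = 6.035 + 3.059 = 9.094 m, vs 6 m available — it cannot stop in time and overshoots by 9.094 − 6 = 3.094 m.

No — it overshoots by 3.1 m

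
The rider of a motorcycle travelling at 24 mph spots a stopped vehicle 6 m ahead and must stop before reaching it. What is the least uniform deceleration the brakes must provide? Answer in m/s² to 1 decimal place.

24 mph × 0.44704 = 10.7290 m/s.
v² = 2a·d ⇒ a = v²/(2d) = 10.7290² / (2 × 6.000) = 115.111 / 12.000 = 9.5926 m/s².

Required deceleration ≈ 9.6 m/s²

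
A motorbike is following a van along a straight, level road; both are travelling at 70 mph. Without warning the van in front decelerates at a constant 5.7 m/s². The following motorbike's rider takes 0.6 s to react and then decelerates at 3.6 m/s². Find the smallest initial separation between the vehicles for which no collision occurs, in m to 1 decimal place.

70 mph × 0.44704 = 31.2928 m/s.
Leader travels v²/(2a_L) = 979.239 / 11.400 = 85.898 m before stopping.
Follower covers v·t_r = 31.2928 × 0.6 = 18.776 m while reacting, then v²/(2a_F) = 979.239 / 7.200 = 136.005 m while braking, for a total of 18.776 + 136.005 = 154.781 m.
Since a_F ≤ a_L and the follower starts braking later, the follower is never slower than the leader, so the closest approach is when both have stopped.
Minimum gap = 154.781 − 85.898 = 68.883 m.

Minimum gap ≈ 68.9 m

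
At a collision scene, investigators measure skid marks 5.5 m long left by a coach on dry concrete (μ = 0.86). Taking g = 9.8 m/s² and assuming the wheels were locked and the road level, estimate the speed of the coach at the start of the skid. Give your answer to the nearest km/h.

Deceleration a = μg = 0.86 × 9.8 = 8.428 m/s².
v = √(2a·d) = √(2 × 8.428 × 5.5) = √92.708 = 9.6285 m/s.
= 9.6285 × 3.6 = 34.663 km/h.

Initial speed ≈ 35 km/h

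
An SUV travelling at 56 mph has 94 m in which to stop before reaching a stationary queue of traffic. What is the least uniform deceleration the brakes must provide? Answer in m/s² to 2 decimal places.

56 mph × 0.44704 = 25.0342 m/s.
v² = 2a·d ⇒ a = v²/(2d) = 25.0342² / (2 × 94.000) = 626.711 / 188.000 = 3.3336 m/s².

Required deceleration ≈ 3.33 m/s²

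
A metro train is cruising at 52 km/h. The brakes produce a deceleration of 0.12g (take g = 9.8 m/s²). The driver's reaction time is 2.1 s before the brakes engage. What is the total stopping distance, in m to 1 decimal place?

52 km/h ÷ 3.6 = 14.4444 m/s.
a = 0.12 × 9.8 = 1.176 m/s².
Reaction distance = v·t_r = 14.4444 × 2.1 = 30.333 m.
Braking distance = v²/(2a) = 14.4444² / (2 × 1.176) = 208.641 / 2.352 = 88.708 m.
Total = 30.333 + 88.708 = 119.041 m.

Total stopping distance ≈ 119.0 m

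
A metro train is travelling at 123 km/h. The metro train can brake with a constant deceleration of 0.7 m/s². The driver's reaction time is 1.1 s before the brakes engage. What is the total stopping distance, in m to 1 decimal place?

Total stopping distance ≈ 871.4 m

123 km/h ÷ 3.6 = 34.1667 m/s.
Reaction distance = v·t_r = 34.1667 × 1.1 = 37.583 m.
Braking distance = v²/(2a) = 34.1667² / (2 × 0.700) = 1167.363 / 1.400 = 833.831 m.
Total = 37.583 + 833.831 = 871.414 m.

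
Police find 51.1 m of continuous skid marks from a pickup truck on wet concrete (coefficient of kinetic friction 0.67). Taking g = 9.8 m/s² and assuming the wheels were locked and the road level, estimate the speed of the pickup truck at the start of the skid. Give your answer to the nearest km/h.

Deceleration a = μg = 0.67 × 9.8 = 6.566 m/s².
v = √(2a·d) = √(2 × 6.566 × 51.1) = √671.045 = 25.9045 m/s.
= 25.9045 × 3.6 = 93.256 km/h.

Initial speed ≈ 93 km/h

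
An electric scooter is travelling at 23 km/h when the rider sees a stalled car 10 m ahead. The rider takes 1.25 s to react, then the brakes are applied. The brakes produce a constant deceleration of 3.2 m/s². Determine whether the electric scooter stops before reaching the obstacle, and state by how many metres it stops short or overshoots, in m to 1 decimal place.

No — it overshoots by 4.4 m

23 km/h ÷ 3.6 = 6.3889 m/s.
Reaction distance = 6.3889 × 1.25 = 7.986 m.
Braking distance = v²/(2a) = 40.818 / 6.400 = 6.378 m.
Total stopping distance = 7.986 + 6.378 = 14.364 m, vs 10 m available — it cannot stop in time and overshoots by 14.364 − 10 = 4.364 m.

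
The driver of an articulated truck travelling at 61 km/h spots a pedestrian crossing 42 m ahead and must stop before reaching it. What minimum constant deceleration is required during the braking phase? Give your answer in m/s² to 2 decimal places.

61 km/h ÷ 3.6 = 16.9444 m/s.
v² = 2a·d ⇒ a = v²/(2d) = 16.9444² / (2 × 42.000) = 287.113 / 84.000 = 3.4180 m/s².

Required deceleration ≈ 3.42 m/s²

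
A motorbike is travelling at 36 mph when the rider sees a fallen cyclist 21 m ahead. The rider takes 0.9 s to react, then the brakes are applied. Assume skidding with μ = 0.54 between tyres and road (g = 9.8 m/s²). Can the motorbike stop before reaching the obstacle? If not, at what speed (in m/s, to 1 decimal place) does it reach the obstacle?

No — it strikes the obstacle at 13.8 m/s

36 mph × 0.44704 = 16.0934 m/s.
a = μg = 0.54 × 9.8 = 5.292 m/s².
Reaction distance = 16.0934 × 0.9 = 14.484 m.
Braking distance needed to stop: v²/(2a) = 258.998 / 10.584 = 24.471 m, so total needed = 14.484 + 24.471 = 38.955 m > 21 m — it cannot stop.
Distance remaining when braking begins: 21 − 14.484 = 6.516 m.
v² = v₀² − 2a·d = 258.998 − 2 × 5.292 × 6.516 = 190.033 m²/s².
v = √190.033 = 13.785 m/s.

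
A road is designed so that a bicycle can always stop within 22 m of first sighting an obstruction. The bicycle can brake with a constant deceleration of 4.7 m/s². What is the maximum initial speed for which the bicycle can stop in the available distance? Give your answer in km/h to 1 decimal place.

Maximum speed ≈ 51.8 km/h

v²/(2a) = d ⇒ v = √(2 × 4.700 × 22) = √206.80 = 14.3805 m/s.
14.3805 m/s × 3.6 = 51.770 km/h.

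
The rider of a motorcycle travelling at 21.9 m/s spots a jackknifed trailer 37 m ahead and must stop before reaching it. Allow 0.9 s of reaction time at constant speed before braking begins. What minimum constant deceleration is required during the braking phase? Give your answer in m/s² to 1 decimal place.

Required deceleration ≈ 13.9 m/s²

Distance covered during reaction = 21.9000 × 0.9 = 19.710 m.
Distance available for braking: 37 − 19.710 = 17.290 m.
v² = 2a·d ⇒ a = v²/(2d) = 21.9000² / (2 × 17.290) = 479.610 / 34.580 = 13.8696 m/s².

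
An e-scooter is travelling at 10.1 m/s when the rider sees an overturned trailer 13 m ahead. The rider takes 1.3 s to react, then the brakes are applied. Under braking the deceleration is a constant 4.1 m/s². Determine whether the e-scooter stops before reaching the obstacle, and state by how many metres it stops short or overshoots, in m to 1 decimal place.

Reaction distance = 10.1000 × 1.3 = 13.130 m.
Braking distance = v²/(2a) = 102.010 / 8.200 = 12.440 m.
Total stopping distance = 13.130 + 12.440 = 25.570 m, vs 13 m available — it cannot stop in time and overshoots by 25.570 − 13 = 12.570 m.

No — it overshoots by 12.6 m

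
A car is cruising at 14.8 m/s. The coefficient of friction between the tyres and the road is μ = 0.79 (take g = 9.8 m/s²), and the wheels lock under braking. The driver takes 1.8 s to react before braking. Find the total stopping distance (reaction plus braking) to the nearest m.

a = μg = 0.79 × 9.8 = 7.742 m/s².
Reaction distance = v·t_r = 14.8000 × 1.8 = 26.640 m.
Braking distance = v²/(2a) = 14.8000² / (2 × 7.742) = 219.040 / 15.484 = 14.146 m.
Total = 26.640 + 14.146 = 40.786 m.

Total stopping distance ≈ 41 m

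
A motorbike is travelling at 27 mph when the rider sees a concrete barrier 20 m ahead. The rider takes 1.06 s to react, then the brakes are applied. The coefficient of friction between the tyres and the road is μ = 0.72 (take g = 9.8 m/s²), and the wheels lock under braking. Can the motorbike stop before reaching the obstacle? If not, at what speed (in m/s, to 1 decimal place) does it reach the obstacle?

No — it strikes the obstacle at 6.6 m/s

27 mph × 0.44704 = 12.0701 m/s.
a = μg = 0.72 × 9.8 = 7.056 m/s².
Reaction distance = 12.0701 × 1.06 = 12.794 m.
Braking distance needed to stop: v²/(2a) = 145.687 / 14.112 = 10.324 m, so total needed = 12.794 + 10.324 = 23.118 m > 20 m — it cannot stop.
Distance remaining when braking begins: 20 − 12.794 = 7.206 m.
v² = v₀² − 2a·d = 145.687 − 2 × 7.056 × 7.206 = 43.996 m²/s².
v = √43.996 = 6.633 m/s.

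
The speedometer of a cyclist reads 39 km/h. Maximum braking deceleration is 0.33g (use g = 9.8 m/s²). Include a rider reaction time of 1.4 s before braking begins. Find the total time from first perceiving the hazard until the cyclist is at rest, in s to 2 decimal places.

39 km/h ÷ 3.6 = 10.8333 m/s.
a = 0.33 × 9.8 = 3.234 m/s².
Braking time = v/a = 10.8333 / 3.234 = 3.350 s.
Total = 1.4 + 3.350 = 4.750 s.

Total time ≈ 4.75 s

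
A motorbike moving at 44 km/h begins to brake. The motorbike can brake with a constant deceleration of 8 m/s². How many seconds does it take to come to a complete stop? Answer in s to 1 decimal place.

44 km/h ÷ 3.6 = 12.2222 m/s.
Braking time = v/a = 12.2222 / 8.000 = 1.528 s.

Braking time ≈ 1.5 s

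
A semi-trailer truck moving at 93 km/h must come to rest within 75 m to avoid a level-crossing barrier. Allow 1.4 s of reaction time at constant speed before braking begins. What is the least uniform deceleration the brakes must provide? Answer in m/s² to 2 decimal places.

93 km/h ÷ 3.6 = 25.8333 m/s.
Distance covered during reaction = 25.8333 × 1.4 = 36.167 m.
Distance available for braking: 75 − 36.167 = 38.833 m.
v² = 2a·d ⇒ a = v²/(2d) = 25.8333² / (2 × 38.833) = 667.359 / 77.666 = 8.5927 m/s².

Required deceleration ≈ 8.59 m/s²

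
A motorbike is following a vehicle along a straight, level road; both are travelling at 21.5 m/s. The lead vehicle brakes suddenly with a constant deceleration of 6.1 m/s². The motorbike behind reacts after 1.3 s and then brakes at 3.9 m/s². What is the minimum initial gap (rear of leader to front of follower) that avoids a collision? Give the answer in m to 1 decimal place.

Leader travels v²/(2a_L) = 462.250 / 12.200 = 37.889 m before stopping.
Follower covers v·t_r = 21.5000 × 1.3 = 27.950 m while reacting, then v²/(2a_F) = 462.250 / 7.800 = 59.263 m while braking, for a total of 27.950 + 59.263 = 87.213 m.
Since a_F ≤ a_L and the follower starts braking later, the follower is never slower than the leader, so the closest approach is when both have stopped.
Minimum gap = 87.213 − 37.889 = 49.324 m.

Minimum gap ≈ 49.3 m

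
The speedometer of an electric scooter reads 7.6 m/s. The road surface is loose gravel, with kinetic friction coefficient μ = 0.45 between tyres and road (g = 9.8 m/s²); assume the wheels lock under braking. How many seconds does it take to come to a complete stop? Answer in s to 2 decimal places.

a = μg = 0.45 × 9.8 = 4.410 m/s².
Braking time = v/a = 7.6000 / 4.410 = 1.723 s.

Braking time ≈ 1.72 s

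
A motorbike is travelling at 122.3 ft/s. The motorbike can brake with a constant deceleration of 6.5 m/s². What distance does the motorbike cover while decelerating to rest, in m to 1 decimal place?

122.3 ft/s × 0.3048 = 37.2770 m/s.
Braking distance = v²/(2a) = 37.2770² / (2 × 6.500) = 1389.575 / 13.000 = 106.890 m.

Braking distance ≈ 106.9 m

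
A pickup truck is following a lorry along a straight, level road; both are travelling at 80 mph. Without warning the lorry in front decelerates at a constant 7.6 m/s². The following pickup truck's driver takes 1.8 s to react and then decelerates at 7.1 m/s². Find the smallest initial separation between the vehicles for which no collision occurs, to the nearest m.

Minimum gap ≈ 70 m

80 mph × 0.44704 = 35.7632 m/s.
Leader travels v²/(2a_L) = 1279.006 / 15.200 = 84.145 m before stopping.
Follower covers v·t_r = 35.7632 × 1.8 = 64.374 m while reacting, then v²/(2a_F) = 1279.006 / 14.200 = 90.071 m while braking, for a total of 64.374 + 90.071 = 154.445 m.
Since a_F ≤ a_L and the follower starts braking later, the follower is never slower than the leader, so the closest approach is when both have stopped.
Minimum gap = 154.445 − 84.145 = 70.300 m.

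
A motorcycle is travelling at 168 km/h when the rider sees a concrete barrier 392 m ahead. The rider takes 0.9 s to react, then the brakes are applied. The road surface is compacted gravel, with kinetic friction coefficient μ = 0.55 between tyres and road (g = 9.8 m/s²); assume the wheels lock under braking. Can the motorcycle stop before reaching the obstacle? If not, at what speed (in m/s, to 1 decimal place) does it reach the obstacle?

168 km/h ÷ 3.6 = 46.6667 m/s.
a = μg = 0.55 × 9.8 = 5.390 m/s².
Reaction distance = 46.6667 × 0.9 = 42.000 m.
Braking distance = v²/(2a) = 2177.781 / 10.780 = 202.021 m.
Total stopping distance = 42.000 + 202.021 = 244.021 m, vs 392 m available — it stops with 392 − 244.021 = 147.979 m to spare.

Yes — it stops about 148.0 m short of the obstacle, so it never reaches it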